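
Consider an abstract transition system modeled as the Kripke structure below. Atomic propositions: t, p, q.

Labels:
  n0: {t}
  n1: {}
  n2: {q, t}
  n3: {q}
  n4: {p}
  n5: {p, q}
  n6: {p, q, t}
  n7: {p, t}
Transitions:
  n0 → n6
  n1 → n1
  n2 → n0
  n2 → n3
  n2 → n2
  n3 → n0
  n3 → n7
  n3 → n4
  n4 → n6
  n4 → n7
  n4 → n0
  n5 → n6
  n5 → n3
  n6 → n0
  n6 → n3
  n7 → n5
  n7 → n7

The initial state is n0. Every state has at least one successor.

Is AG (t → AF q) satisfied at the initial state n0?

States satisfying t → AF q: {n0, n1, n2, n3, n4, n5, n6}.
States satisfying AG (t → AF q): {n1}.
n7 is reachable from n0 and violates t → AF q, so AG fails at n0.
n0 ∉ Sat(AG (t → AF q)).

Does not hold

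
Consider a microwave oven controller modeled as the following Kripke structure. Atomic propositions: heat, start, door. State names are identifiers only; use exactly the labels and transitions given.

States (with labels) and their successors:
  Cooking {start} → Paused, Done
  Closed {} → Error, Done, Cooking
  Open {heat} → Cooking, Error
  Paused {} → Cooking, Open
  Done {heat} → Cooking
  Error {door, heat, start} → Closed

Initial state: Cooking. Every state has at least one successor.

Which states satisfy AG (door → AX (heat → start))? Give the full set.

{Cooking, Closed, Open, Paused, Done, Error}

States satisfying door → AX (heat → start): {Cooking, Closed, Open, Paused, Done, Error}.
States satisfying AG (door → AX (heat → start)): {Cooking, Closed, Open, Paused, Done, Error}.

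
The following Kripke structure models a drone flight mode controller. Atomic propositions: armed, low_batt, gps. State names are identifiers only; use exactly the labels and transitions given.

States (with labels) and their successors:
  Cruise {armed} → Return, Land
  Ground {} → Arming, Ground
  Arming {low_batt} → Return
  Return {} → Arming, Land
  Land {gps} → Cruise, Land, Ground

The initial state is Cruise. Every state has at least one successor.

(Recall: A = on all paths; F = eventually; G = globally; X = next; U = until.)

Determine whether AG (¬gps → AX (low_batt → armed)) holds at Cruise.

States satisfying ¬gps → AX (low_batt → armed): {Cruise, Arming, Land}.
States satisfying AG (¬gps → AX (low_batt → armed)): ∅.
Ground is reachable from Cruise and violates ¬gps → AX (low_batt → armed), so AG fails at Cruise.
Cruise ∉ Sat(AG (¬gps → AX (low_batt → armed))).

No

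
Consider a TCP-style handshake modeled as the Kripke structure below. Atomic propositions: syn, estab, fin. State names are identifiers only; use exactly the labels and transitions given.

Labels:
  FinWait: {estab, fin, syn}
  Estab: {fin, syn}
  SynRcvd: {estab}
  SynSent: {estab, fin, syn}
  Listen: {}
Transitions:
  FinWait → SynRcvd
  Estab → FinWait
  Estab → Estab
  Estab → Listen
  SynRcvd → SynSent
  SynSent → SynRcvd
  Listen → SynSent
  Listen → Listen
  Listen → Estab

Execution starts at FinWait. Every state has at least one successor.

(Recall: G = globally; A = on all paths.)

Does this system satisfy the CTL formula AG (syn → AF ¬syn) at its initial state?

States satisfying syn → AF ¬syn: {FinWait, SynRcvd, SynSent, Listen}.
States satisfying AG (syn → AF ¬syn): {FinWait, SynRcvd, SynSent}.
Every state reachable from FinWait satisfies syn → AF ¬syn.
FinWait ∈ Sat(AG (syn → AF ¬syn)).

Holds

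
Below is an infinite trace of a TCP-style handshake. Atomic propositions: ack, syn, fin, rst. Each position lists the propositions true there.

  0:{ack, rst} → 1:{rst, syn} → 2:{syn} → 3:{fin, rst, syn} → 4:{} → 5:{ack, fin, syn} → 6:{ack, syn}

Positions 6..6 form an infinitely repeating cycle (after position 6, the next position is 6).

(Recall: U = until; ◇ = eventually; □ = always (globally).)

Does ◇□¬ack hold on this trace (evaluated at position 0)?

□¬ack is false at every position 0..6, so it never becomes true and ◇□¬ack fails.

No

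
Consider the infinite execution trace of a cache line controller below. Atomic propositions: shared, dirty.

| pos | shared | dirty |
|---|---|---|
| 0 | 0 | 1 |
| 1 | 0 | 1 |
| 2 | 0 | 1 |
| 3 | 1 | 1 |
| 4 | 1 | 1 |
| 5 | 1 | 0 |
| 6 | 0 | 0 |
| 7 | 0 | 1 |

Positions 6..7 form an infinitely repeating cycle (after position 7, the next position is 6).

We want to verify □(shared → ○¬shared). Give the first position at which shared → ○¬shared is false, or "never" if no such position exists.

3

Check shared → ○¬shared at each position in order: 0 ✓, 1 ✓, 2 ✓.
At position 3 the labels are {dirty, shared} and the next position 4 has {dirty, shared}, so shared → ○¬shared is false there. This is the first violation.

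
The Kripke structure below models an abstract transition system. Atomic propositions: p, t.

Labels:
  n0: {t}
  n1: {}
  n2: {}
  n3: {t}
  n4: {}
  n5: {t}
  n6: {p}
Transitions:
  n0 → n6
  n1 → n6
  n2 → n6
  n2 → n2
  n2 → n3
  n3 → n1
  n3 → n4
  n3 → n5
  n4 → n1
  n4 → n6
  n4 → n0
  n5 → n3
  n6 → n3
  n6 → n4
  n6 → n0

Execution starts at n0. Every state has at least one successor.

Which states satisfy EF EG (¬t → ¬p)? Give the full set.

{n0, n1, n2, n3, n4, n5, n6}

States satisfying EG (¬t → ¬p): {n2, n3, n5}.
States satisfying EF EG (¬t → ¬p): {n0, n1, n2, n3, n4, n5, n6}.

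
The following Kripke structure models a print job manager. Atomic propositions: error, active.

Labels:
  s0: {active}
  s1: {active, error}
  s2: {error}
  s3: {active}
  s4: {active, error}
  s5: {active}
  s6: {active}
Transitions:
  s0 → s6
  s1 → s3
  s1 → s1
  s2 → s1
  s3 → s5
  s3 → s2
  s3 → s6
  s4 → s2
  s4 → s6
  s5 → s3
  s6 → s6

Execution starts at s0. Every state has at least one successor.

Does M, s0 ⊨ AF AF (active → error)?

States satisfying AF (active → error): {s1, s2, s4}.
States satisfying AF AF (active → error): {s1, s2, s4}.
There is a path from s0 along which AF (active → error) never holds.
s0 ∉ Sat(AF AF (active → error)).

Does not hold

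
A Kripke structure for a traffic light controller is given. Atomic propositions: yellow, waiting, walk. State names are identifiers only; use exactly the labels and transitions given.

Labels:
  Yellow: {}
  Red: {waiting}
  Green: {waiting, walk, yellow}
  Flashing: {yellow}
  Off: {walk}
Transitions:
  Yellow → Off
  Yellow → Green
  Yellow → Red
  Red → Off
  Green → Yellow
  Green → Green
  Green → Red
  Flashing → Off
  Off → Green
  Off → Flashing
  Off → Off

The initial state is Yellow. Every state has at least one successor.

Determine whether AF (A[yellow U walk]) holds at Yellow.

Satisfied

States satisfying A[yellow U walk]: {Green, Flashing, Off}.
States satisfying AF (A[yellow U walk]): {Yellow, Red, Green, Flashing, Off}.
Yellow ∈ Sat(AF (A[yellow U walk])).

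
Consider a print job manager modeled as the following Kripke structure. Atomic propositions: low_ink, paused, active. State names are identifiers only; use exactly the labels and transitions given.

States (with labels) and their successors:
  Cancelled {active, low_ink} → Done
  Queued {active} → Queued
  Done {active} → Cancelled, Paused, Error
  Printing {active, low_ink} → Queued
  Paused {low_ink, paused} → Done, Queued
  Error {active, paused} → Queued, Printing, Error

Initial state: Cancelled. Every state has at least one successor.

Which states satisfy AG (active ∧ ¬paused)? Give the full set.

States satisfying active ∧ ¬paused: {Cancelled, Queued, Done, Printing}.
States satisfying AG (active ∧ ¬paused): {Queued, Printing}.

{Queued, Printing}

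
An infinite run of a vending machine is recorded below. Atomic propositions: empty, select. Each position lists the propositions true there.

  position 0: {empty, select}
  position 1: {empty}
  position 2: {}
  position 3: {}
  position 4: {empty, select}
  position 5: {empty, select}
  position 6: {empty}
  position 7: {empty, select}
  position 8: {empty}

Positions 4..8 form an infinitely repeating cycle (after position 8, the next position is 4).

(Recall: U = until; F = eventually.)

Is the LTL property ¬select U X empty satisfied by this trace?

Walking from position 0: X empty first holds at position 0, and ¬select holds at every earlier position along the way, so ¬select U X empty holds.

Yes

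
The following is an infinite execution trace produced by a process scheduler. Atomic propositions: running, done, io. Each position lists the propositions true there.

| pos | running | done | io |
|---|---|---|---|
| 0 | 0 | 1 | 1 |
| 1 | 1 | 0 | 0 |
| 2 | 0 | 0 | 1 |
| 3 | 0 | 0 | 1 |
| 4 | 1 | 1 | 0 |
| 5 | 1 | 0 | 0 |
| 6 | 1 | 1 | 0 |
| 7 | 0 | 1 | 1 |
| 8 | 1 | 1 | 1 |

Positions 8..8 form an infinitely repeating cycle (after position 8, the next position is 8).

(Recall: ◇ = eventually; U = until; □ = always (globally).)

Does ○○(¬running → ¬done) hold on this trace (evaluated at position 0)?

The position after 0 is 1; ○(¬running → ¬done) is true there.

Holds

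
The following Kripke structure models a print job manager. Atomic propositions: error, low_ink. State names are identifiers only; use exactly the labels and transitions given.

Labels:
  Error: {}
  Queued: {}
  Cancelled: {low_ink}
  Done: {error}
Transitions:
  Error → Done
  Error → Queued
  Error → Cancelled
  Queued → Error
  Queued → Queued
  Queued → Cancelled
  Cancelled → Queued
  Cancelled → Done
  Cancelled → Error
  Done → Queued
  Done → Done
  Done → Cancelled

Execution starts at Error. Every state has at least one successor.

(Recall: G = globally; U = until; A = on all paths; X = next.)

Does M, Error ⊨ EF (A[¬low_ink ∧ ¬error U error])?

Satisfied

States satisfying A[¬low_ink ∧ ¬error U error]: {Done}.
States satisfying EF (A[¬low_ink ∧ ¬error U error]): {Error, Queued, Cancelled, Done}.
Some path from Error reaches a state where A[¬low_ink ∧ ¬error U error] holds.
Error ∈ Sat(EF (A[¬low_ink ∧ ¬error U error])).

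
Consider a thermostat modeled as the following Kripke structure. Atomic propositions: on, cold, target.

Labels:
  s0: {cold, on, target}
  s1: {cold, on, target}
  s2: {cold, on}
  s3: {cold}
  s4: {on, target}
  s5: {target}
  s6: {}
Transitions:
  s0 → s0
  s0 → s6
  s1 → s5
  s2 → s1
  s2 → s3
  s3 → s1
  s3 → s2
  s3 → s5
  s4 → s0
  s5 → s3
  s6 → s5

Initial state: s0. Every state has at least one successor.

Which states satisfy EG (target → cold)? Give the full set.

States satisfying target → cold: {s0, s1, s2, s3, s6}.
States satisfying EG (target → cold): {s0, s2, s3}.

{s0, s2, s3}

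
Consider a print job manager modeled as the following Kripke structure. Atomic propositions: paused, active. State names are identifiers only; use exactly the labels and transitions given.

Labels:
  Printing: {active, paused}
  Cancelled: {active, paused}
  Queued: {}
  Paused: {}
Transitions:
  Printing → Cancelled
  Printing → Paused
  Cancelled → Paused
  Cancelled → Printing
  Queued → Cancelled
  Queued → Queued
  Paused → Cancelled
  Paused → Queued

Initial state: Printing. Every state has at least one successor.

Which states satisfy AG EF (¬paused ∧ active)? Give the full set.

States satisfying EF (¬paused ∧ active): ∅.
States satisfying AG EF (¬paused ∧ active): ∅.

none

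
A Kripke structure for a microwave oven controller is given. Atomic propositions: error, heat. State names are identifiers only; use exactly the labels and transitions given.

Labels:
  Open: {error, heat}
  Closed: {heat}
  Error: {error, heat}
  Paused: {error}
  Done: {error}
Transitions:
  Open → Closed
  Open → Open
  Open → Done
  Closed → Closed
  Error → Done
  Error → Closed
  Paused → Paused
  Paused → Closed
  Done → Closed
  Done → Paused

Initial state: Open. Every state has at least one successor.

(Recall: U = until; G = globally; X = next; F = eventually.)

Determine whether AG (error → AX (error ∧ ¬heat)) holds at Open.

States satisfying error → AX (error ∧ ¬heat): {Closed}.
States satisfying AG (error → AX (error ∧ ¬heat)): {Closed}.
Done is reachable from Open and violates error → AX (error ∧ ¬heat), so AG fails at Open.
Open ∉ Sat(AG (error → AX (error ∧ ¬heat))).

Violated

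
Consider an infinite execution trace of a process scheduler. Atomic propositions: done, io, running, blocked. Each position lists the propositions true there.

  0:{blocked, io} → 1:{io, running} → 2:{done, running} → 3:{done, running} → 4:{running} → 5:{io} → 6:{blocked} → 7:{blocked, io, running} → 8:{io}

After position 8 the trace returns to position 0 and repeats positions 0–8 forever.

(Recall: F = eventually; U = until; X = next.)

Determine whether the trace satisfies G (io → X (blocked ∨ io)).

io → X (blocked ∨ io) must hold at every position from 0 onward. It fails at position 1, so G (io → X (blocked ∨ io)) is false.
Positions where io holds: 0, 1, 5, 7, 8.
Check X (blocked ∨ io) at each: 0→ok, 1→fails, 5→ok, 7→ok, 8→ok.

No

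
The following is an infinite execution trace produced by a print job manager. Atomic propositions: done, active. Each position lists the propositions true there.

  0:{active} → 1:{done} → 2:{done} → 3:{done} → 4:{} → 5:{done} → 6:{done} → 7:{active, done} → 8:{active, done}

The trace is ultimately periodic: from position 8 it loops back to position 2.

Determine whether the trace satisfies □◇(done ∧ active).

Holds

◇(done ∧ active) holds at every position 0..8, and those are all positions ever visited, so □◇(done ∧ active) holds.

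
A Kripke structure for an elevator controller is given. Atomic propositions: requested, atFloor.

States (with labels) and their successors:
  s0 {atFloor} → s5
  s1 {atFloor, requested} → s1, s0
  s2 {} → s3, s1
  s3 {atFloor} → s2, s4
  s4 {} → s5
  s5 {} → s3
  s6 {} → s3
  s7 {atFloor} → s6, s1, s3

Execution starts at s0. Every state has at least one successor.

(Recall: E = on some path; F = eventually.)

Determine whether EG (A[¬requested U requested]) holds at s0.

States satisfying A[¬requested U requested]: {s1}.
States satisfying EG (A[¬requested U requested]): {s1}.
No suitable path/successor from s0 witnesses the formula.
s0 ∉ Sat(EG (A[¬requested U requested])).

Does not hold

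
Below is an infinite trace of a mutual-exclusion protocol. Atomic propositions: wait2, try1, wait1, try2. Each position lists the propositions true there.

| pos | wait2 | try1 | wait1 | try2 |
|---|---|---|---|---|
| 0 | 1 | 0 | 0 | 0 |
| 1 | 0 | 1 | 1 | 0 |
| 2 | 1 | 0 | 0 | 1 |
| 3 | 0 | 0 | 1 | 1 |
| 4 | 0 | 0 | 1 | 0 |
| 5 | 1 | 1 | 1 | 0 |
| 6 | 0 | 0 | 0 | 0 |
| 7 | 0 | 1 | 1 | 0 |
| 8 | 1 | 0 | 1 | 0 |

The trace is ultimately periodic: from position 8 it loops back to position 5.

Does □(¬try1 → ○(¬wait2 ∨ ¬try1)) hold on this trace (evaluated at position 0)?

Violated

¬try1 → ○(¬wait2 ∨ ¬try1) must hold at every position from 0 onward. It fails at position 4, so □(¬try1 → ○(¬wait2 ∨ ¬try1)) is false.
Positions where ¬try1 holds: 0, 2, 3, 4, 6, 8.
Check ○(¬wait2 ∨ ¬try1) at each: 0→ok, 2→ok, 3→ok, 4→fails, 6→ok, 8→fails.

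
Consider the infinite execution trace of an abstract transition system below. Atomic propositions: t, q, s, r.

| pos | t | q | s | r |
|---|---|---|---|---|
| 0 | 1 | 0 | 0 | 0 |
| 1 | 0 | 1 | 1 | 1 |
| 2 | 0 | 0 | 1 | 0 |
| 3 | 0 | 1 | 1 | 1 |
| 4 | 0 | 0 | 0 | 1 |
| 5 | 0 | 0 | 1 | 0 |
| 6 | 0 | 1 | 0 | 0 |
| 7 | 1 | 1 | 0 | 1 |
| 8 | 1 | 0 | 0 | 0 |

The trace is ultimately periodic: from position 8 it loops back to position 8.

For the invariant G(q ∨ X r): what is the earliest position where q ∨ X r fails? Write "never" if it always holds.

Check q ∨ X r at each position in order: 0 ✓, 1 ✓, 2 ✓, 3 ✓.
At position 4 the labels are {r} and the next position 5 has {s}, so q ∨ X r is false there. This is the first violation.

4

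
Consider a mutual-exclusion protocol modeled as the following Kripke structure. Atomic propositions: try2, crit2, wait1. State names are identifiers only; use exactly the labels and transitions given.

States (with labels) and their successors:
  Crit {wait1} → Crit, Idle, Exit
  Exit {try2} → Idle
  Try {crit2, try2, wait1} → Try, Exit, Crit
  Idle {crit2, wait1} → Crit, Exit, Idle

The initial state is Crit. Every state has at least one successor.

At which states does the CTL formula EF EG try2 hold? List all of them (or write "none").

States satisfying EG try2: {Try}.
States satisfying EF EG try2: {Try}.

{Try}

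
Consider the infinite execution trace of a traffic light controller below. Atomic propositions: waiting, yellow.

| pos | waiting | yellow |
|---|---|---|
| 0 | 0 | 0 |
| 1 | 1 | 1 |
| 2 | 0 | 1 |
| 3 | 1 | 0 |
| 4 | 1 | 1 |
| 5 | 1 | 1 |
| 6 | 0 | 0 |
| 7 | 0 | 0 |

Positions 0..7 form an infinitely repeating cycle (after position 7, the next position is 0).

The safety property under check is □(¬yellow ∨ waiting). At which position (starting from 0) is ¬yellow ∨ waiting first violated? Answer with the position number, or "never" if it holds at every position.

Check ¬yellow ∨ waiting at each position in order: 0 ✓, 1 ✓.
At position 2 the labels are {yellow}, so ¬yellow ∨ waiting is false there. This is the first violation.

2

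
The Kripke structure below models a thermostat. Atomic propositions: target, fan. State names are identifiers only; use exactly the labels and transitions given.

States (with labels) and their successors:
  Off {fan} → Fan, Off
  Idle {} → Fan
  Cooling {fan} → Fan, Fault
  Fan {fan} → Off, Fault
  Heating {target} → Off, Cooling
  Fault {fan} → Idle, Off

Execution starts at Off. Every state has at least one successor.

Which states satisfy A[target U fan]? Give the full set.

States satisfying target: {Heating}.
States satisfying fan: {Off, Cooling, Fan, Fault}.
States satisfying A[target U fan]: {Off, Cooling, Fan, Heating, Fault}.

{Off, Cooling, Fan, Heating, Fault}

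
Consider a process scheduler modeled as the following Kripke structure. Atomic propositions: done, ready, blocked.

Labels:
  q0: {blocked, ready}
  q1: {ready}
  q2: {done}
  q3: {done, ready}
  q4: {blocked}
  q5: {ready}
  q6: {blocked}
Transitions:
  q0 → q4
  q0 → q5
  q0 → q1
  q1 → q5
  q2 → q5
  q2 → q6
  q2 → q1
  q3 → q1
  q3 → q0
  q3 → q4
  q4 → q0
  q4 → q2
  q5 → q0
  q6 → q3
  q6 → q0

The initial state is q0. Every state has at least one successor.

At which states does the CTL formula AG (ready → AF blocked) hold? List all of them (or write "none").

States satisfying ready → AF blocked: {q0, q1, q2, q3, q4, q5, q6}.
States satisfying AG (ready → AF blocked): {q0, q1, q2, q3, q4, q5, q6}.

{q0, q1, q2, q3, q4, q5, q6}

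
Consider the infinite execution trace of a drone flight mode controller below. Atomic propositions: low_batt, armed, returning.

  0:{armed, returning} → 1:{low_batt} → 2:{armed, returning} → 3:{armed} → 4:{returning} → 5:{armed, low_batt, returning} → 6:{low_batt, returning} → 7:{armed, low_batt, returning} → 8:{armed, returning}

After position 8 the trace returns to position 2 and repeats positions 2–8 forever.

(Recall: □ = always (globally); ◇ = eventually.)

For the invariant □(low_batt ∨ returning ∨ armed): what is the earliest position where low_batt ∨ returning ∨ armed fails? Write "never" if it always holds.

low_batt ∨ returning ∨ armed holds at every position 0..8, and those are all the positions the trace ever visits, so the invariant □(low_batt ∨ returning ∨ armed) is never violated.

never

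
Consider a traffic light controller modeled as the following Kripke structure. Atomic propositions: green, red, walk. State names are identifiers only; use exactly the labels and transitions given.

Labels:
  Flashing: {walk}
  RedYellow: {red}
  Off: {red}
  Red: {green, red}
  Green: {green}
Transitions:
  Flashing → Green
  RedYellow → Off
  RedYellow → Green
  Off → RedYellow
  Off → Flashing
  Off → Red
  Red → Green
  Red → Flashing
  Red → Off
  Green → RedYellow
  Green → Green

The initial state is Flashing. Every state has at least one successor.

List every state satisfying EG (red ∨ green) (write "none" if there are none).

States satisfying red ∨ green: {RedYellow, Off, Red, Green}.
States satisfying EG (red ∨ green): {RedYellow, Off, Red, Green}.

{RedYellow, Off, Red, Green}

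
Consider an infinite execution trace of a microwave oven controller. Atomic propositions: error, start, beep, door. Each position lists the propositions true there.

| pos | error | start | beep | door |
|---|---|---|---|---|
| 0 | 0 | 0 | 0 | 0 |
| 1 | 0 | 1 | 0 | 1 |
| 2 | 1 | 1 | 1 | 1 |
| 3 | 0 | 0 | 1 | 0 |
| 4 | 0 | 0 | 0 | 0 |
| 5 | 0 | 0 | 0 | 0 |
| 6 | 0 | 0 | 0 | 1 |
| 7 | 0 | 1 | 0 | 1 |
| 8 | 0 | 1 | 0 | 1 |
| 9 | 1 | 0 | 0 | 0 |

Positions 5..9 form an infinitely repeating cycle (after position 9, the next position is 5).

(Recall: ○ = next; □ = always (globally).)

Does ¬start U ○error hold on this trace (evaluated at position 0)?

Walking from position 0: ○error first holds at position 1, and ¬start holds at every earlier position along the way, so ¬start U ○error holds.

Yes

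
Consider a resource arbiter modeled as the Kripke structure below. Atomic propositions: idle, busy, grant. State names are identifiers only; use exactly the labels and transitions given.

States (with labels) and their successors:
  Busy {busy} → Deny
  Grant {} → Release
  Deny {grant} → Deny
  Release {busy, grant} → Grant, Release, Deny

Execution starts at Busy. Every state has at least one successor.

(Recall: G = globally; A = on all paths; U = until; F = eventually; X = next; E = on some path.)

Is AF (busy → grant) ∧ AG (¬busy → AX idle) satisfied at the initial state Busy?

States satisfying busy → grant: {Grant, Deny, Release}.
States satisfying AF (busy → grant): {Busy, Grant, Deny, Release}.
States satisfying ¬busy → AX idle: {Busy, Release}.
States satisfying AG (¬busy → AX idle): ∅.
States satisfying AF (busy → grant) ∧ AG (¬busy → AX idle): ∅.
Busy ∉ Sat(AF (busy → grant) ∧ AG (¬busy → AX idle)).

Does not hold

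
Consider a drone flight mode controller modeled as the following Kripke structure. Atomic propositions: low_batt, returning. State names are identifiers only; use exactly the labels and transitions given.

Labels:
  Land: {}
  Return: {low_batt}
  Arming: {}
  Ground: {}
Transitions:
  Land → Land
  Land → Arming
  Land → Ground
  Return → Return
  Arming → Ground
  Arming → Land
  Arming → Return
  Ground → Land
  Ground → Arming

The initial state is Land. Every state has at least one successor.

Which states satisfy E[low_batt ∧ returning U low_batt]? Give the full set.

States satisfying low_batt ∧ returning: ∅.
States satisfying low_batt: {Return}.
States satisfying E[low_batt ∧ returning U low_batt]: {Return}.

{Return}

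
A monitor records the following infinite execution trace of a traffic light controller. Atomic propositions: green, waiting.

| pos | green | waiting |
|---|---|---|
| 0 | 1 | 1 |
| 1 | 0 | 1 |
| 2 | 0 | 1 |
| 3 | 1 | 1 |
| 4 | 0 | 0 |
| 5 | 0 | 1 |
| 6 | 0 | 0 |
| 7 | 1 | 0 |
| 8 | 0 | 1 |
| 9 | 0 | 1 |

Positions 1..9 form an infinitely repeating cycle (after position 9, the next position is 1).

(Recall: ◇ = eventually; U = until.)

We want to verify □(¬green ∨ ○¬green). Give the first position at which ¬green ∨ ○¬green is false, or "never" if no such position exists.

never

¬green ∨ ○¬green holds at every position 0..9, and those are all the positions the trace ever visits, so the invariant □(¬green ∨ ○¬green) is never violated.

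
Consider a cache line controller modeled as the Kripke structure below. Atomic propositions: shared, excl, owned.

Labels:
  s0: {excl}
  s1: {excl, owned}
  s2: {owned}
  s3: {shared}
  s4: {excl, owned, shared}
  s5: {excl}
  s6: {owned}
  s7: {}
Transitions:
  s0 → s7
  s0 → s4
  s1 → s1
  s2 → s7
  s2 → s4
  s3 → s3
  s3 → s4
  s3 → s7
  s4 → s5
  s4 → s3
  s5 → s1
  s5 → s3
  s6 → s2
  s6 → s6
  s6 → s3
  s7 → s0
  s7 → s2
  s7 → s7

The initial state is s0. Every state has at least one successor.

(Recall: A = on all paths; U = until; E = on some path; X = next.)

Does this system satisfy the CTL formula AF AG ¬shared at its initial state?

States satisfying AG ¬shared: {s1}.
States satisfying AF AG ¬shared: {s1}.
There is a path from s0 along which AG ¬shared never holds.
s0 ∉ Sat(AF AG ¬shared).

Does not hold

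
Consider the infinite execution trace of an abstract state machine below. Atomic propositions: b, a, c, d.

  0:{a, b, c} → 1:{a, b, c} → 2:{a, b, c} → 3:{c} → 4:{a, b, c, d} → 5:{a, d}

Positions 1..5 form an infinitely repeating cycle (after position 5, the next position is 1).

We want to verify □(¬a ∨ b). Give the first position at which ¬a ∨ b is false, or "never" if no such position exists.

Check ¬a ∨ b at each position in order: 0 ✓, 1 ✓, 2 ✓, 3 ✓, 4 ✓.
At position 5 the labels are {a, d}, so ¬a ∨ b is false there. This is the first violation.

5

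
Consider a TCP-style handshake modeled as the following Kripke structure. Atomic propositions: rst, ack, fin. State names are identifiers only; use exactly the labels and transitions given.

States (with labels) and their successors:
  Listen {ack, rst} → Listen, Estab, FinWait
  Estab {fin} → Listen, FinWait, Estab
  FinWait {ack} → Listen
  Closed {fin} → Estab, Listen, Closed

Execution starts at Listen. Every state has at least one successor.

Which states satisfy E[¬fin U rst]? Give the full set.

States satisfying ¬fin: {Listen, FinWait}.
States satisfying rst: {Listen}.
States satisfying E[¬fin U rst]: {Listen, FinWait}.

{Listen, FinWait}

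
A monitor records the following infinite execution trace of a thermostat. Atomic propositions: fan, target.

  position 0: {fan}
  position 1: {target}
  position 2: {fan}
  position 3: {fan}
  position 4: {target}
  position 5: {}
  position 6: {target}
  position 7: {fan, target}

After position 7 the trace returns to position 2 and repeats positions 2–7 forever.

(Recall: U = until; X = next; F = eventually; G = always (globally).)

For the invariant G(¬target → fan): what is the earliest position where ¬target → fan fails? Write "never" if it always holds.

Check ¬target → fan at each position in order: 0 ✓, 1 ✓, 2 ✓, 3 ✓, 4 ✓.
At position 5 the labels are {}, so ¬target → fan is false there. This is the first violation.

5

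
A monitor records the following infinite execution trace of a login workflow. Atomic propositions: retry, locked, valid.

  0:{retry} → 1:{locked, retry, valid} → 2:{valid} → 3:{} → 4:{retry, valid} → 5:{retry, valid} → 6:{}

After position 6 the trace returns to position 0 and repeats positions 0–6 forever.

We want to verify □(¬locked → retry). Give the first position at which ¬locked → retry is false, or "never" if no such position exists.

Check ¬locked → retry at each position in order: 0 ✓, 1 ✓.
At position 2 the labels are {valid}, so ¬locked → retry is false there. This is the first violation.

2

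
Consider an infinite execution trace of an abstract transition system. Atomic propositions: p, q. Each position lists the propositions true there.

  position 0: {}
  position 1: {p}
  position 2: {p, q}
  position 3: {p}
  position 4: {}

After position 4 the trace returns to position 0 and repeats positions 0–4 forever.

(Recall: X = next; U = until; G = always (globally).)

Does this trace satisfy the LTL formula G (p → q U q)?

Violated

p → q U q must hold at every position from 0 onward. It fails at position 1, so G (p → q U q) is false.
Positions where p holds: 1, 2, 3.
Check q U q at each: 1→fails, 2→ok, 3→fails.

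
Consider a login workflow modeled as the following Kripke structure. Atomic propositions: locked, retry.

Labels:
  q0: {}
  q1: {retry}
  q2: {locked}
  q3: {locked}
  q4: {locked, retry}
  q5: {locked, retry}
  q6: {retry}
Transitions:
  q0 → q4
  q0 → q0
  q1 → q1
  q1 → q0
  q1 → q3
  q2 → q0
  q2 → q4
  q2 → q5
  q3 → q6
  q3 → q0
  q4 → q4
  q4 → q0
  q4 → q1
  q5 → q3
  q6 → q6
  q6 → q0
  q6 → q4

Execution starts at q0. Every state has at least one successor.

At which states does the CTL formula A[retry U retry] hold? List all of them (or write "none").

{q1, q4, q5, q6}

States satisfying retry: {q1, q4, q5, q6}.
States satisfying A[retry U retry]: {q1, q4, q5, q6}.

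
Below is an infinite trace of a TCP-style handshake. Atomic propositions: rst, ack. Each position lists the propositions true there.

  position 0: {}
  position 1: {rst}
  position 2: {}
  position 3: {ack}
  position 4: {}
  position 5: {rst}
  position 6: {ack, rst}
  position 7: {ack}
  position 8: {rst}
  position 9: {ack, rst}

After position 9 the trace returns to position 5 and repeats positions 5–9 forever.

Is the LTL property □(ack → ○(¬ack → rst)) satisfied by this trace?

ack → ○(¬ack → rst) must hold at every position from 0 onward. It fails at position 3, so □(ack → ○(¬ack → rst)) is false.
Positions where ack holds: 3, 6, 7, 9.
Check ○(¬ack → rst) at each: 3→fails, 6→ok, 7→ok, 9→ok.

Violated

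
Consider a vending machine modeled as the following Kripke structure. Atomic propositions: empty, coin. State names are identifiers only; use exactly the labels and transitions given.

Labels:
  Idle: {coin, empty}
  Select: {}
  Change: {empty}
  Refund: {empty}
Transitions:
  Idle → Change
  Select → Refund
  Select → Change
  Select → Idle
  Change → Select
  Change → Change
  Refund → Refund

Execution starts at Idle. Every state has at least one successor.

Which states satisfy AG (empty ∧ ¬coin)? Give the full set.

States satisfying empty ∧ ¬coin: {Change, Refund}.
States satisfying AG (empty ∧ ¬coin): {Refund}.

{Refund}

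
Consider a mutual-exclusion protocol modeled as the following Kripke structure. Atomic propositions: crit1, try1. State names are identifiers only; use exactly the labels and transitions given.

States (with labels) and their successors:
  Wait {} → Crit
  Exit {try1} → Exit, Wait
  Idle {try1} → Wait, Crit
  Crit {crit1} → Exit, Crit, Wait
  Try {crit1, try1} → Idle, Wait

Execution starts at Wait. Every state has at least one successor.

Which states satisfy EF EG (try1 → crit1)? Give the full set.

States satisfying EG (try1 → crit1): {Wait, Crit, Try}.
States satisfying EF EG (try1 → crit1): {Wait, Exit, Idle, Crit, Try}.

{Wait, Exit, Idle, Crit, Try}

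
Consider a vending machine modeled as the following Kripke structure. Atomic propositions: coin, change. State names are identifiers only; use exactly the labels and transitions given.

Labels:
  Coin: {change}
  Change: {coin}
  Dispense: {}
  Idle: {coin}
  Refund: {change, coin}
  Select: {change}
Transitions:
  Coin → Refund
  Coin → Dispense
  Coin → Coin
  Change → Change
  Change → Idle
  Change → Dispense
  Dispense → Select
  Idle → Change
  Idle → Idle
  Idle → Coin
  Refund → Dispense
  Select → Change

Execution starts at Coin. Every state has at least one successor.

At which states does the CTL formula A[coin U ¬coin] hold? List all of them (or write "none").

{Coin, Dispense, Refund, Select}

States satisfying coin: {Change, Idle, Refund}.
States satisfying ¬coin: {Coin, Dispense, Select}.
States satisfying A[coin U ¬coin]: {Coin, Dispense, Refund, Select}.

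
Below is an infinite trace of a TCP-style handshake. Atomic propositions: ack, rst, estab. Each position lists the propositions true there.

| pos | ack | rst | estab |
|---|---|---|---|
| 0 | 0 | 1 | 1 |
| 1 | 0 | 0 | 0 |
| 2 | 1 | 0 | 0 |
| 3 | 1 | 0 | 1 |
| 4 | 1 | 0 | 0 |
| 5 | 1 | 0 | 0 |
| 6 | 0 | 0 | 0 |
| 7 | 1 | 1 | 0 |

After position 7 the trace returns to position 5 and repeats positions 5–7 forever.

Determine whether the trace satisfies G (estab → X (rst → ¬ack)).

Yes

estab → X (rst → ¬ack) holds at every position 0..7, and those are all positions ever visited, so G (estab → X (rst → ¬ack)) holds.
Positions where estab holds: 0, 3.
Check X (rst → ¬ack) at each: 0→ok, 3→ok.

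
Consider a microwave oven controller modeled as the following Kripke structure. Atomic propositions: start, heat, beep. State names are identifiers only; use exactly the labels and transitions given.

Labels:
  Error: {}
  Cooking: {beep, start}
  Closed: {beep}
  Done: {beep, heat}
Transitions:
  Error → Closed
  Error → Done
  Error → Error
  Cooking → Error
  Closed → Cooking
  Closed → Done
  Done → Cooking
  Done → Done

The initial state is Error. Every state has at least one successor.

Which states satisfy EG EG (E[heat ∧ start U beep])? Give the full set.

States satisfying EG (E[heat ∧ start U beep]): {Closed, Done}.
States satisfying EG EG (E[heat ∧ start U beep]): {Closed, Done}.

{Closed, Done}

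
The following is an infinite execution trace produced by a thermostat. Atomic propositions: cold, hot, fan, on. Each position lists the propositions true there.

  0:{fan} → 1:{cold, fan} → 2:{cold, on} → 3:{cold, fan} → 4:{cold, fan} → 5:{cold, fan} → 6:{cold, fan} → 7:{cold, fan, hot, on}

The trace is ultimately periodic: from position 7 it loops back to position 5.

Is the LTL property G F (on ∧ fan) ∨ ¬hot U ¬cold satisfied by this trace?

F (on ∧ fan) holds at every position 0..7, and those are all positions ever visited, so G F (on ∧ fan) holds.
Walking from position 0: ¬cold first holds at position 0, and ¬hot holds at every earlier position along the way, so ¬hot U ¬cold holds.
At position 0: G F (on ∧ fan) is true; ¬hot U ¬cold is true; so G F (on ∧ fan) ∨ ¬hot U ¬cold is true.

Satisfied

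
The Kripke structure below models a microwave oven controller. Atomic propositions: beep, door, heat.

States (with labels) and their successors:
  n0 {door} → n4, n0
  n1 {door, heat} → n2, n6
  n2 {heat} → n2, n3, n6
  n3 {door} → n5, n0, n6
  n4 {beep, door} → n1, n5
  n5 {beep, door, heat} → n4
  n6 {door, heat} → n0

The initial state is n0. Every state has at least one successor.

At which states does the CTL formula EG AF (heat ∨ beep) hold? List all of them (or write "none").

States satisfying AF (heat ∨ beep): {n1, n2, n4, n5, n6}.
States satisfying EG AF (heat ∨ beep): {n1, n2, n4, n5}.

{n1, n2, n4, n5}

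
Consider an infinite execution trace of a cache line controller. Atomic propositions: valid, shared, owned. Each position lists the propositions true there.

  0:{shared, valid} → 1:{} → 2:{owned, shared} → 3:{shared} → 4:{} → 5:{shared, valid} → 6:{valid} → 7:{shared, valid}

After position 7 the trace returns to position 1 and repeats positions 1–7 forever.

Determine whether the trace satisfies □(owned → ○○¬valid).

owned → ○○¬valid holds at every position 0..7, and those are all positions ever visited, so □(owned → ○○¬valid) holds.
Positions where owned holds: 2.
Check ○○¬valid at each: 2→ok.

Satisfied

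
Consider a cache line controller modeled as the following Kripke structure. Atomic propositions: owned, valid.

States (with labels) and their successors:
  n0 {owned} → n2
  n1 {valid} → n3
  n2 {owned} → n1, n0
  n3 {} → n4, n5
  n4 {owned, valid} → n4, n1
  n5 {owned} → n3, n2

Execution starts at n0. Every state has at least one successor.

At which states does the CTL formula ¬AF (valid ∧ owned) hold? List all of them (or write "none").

{n0, n1, n2, n3, n5}

States satisfying valid ∧ owned: {n4}.
States satisfying AF (valid ∧ owned): {n4}.
States satisfying ¬AF (valid ∧ owned): {n0, n1, n2, n3, n5}.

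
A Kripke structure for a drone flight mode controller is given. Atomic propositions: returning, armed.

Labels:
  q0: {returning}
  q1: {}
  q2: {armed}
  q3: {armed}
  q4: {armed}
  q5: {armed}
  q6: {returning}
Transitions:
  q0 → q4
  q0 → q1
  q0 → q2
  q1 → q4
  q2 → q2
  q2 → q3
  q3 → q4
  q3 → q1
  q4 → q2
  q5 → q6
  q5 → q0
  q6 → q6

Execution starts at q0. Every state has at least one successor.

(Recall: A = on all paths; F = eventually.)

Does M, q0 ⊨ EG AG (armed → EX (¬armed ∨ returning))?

States satisfying AG (armed → EX (¬armed ∨ returning)): {q6}.
States satisfying EG AG (armed → EX (¬armed ∨ returning)): {q6}.
No suitable path/successor from q0 witnesses the formula.
q0 ∉ Sat(EG AG (armed → EX (¬armed ∨ returning))).

Does not hold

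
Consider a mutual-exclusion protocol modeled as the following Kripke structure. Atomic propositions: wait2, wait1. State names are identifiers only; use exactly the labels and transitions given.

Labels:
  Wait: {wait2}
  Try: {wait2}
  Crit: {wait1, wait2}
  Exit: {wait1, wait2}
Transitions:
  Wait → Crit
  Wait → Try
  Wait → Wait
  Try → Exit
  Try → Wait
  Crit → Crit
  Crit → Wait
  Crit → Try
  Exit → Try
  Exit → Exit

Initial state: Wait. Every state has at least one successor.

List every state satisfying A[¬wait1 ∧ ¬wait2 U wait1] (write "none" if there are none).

States satisfying ¬wait1 ∧ ¬wait2: ∅.
States satisfying wait1: {Crit, Exit}.
States satisfying A[¬wait1 ∧ ¬wait2 U wait1]: {Crit, Exit}.

{Crit, Exit}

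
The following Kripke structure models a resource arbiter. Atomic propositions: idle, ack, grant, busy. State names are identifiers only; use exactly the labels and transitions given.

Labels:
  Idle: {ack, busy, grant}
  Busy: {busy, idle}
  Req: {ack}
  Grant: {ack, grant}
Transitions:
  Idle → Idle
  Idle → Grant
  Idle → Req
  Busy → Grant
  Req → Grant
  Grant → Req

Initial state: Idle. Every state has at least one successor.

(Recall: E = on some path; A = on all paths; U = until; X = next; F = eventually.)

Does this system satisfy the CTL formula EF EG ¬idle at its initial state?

Satisfied

States satisfying EG ¬idle: {Idle, Req, Grant}.
States satisfying EF EG ¬idle: {Idle, Busy, Req, Grant}.
Some path from Idle reaches a state where EG ¬idle holds.
Idle ∈ Sat(EF EG ¬idle).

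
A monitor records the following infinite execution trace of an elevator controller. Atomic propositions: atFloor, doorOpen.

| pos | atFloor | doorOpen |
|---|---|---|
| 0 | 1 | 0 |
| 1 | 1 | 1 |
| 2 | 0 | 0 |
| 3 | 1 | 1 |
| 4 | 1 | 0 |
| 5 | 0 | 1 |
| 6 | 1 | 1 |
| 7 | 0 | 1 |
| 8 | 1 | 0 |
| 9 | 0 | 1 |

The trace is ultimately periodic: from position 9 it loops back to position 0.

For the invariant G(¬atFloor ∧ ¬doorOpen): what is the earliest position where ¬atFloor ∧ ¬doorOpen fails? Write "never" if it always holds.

0

At position 0 the labels are {atFloor}, so ¬atFloor ∧ ¬doorOpen is false there. This is the first violation.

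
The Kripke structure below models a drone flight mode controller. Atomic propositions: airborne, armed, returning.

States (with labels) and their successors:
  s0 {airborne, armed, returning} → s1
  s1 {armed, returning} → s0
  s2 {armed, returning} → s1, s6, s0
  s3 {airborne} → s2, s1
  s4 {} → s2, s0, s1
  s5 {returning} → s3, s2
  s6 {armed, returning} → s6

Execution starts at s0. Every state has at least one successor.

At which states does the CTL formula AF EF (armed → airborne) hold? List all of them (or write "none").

States satisfying EF (armed → airborne): {s0, s1, s2, s3, s4, s5}.
States satisfying AF EF (armed → airborne): {s0, s1, s2, s3, s4, s5}.

{s0, s1, s2, s3, s4, s5}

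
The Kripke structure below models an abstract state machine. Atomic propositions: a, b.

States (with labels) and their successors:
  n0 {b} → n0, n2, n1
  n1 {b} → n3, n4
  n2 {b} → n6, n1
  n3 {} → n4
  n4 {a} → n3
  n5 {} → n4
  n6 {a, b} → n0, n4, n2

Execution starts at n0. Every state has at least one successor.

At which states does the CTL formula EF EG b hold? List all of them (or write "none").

{n0, n2, n6}

States satisfying EG b: {n0, n2, n6}.
States satisfying EF EG b: {n0, n2, n6}.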